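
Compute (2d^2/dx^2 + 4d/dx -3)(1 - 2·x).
6 x - 11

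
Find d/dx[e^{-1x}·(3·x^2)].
3 x \left(2 - x\right) e^{- x}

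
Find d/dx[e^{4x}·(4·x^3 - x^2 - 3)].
2 \left(8 x^{3} + 4 x^{2} - x - 6\right) e^{4 x}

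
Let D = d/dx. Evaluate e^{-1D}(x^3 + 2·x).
x^{3} - 3 x^{2} + 5 x - 3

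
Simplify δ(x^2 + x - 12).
\frac{\delta(x - 3) + \delta(x + 4)}{7}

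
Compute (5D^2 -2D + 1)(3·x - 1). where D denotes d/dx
3 x - 7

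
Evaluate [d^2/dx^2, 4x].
8\frac{d}{dx}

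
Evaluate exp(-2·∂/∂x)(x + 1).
x - 1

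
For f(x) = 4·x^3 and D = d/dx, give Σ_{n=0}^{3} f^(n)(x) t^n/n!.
4 t^{3} + 12 t^{2} x + 12 t x^{2} + 4 x^{3}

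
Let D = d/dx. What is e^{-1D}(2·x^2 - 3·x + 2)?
2 x^{2} - 7 x + 7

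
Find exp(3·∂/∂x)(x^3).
x^{3} + 9 x^{2} + 27 x + 27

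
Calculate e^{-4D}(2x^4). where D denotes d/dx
2 x^{4} - 32 x^{3} + 192 x^{2} - 512 x + 512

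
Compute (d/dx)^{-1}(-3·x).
- \frac{3 x^{2}}{2}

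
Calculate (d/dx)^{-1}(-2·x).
- x^{2}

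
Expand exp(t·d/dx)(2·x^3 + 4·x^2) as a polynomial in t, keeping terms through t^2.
2 t^{2} \left(3 x + 2\right) + 2 t x \left(3 x + 4\right) + 2 x^{3} + 4 x^{2}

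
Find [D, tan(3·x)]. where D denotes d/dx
\frac{3}{\cos^{2}{\left(3 x \right)}}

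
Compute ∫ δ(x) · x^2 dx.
0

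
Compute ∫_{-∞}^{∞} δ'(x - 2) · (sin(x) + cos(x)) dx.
- \cos{\left(2 \right)} + \sin{\left(2 \right)}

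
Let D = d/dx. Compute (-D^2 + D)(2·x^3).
6 x \left(x - 2\right)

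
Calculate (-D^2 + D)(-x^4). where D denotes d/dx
4 x^{2} \left(3 - x\right)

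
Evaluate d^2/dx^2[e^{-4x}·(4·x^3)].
8 x \left(8 x^{2} - 12 x + 3\right) e^{- 4 x}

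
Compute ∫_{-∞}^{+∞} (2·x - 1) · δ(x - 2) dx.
3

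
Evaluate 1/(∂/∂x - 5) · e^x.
- \frac{e^{x}}{4}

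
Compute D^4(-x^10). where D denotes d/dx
- 5040 x^{6}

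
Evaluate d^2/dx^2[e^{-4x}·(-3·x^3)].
6 x \left(- 8 x^{2} + 12 x - 3\right) e^{- 4 x}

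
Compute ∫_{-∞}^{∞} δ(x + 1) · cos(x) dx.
\cos{\left(1 \right)}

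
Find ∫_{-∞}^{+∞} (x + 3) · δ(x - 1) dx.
4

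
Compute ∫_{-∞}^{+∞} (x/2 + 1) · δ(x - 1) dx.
\frac{3}{2}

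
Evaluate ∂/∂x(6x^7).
42 x^{6}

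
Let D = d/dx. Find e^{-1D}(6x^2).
6 x^{2} - 12 x + 6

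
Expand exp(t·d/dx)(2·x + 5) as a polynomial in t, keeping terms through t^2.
2 t + 2 x + 5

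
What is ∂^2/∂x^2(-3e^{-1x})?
- 3 e^{- x}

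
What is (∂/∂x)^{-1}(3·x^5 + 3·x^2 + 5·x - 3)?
\frac{x^{6}}{2} + x^{3} + \frac{5 x^{2}}{2} - 3 x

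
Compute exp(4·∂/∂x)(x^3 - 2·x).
x^{3} + 12 x^{2} + 46 x + 56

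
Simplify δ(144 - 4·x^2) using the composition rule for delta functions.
\frac{\delta(x - 6) + \delta(x + 6)}{48}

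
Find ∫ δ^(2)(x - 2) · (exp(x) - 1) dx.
e^{2}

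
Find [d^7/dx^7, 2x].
14\frac{d^{6}}{dx^{6}}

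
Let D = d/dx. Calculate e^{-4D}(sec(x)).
\sec{\left(x - 4 \right)}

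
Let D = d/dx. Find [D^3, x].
3D^{2}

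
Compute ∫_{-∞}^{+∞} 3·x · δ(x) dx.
0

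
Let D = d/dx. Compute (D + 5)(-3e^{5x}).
- 30 e^{5 x}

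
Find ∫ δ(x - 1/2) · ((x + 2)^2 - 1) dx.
\frac{21}{4}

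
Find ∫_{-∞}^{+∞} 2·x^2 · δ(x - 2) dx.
8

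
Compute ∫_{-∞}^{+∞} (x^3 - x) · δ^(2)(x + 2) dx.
-12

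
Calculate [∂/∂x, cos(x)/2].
- \frac{\sin{\left(x \right)}}{2}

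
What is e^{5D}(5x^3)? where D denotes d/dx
5 x^{3} + 75 x^{2} + 375 x + 625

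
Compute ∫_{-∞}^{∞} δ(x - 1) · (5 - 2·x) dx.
3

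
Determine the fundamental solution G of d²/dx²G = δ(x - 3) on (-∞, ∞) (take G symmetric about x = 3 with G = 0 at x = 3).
\frac{|x - 3|}{2}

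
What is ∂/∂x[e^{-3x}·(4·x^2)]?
4 x \left(2 - 3 x\right) e^{- 3 x}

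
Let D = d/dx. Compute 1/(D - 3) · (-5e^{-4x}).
\frac{5 e^{- 4 x}}{7}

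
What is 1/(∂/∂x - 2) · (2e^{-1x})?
- \frac{2 e^{- x}}{3}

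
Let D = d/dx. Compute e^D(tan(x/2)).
\tan{\left(\frac{x}{2} + \frac{1}{2} \right)}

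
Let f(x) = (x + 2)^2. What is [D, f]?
2 x + 4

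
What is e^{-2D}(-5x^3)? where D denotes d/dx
- 5 x^{3} + 30 x^{2} - 60 x + 40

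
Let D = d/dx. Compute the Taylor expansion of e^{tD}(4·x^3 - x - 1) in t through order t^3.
4 t^{3} + 12 t^{2} x + t \left(12 x^{2} - 1\right) + 4 x^{3} - x - 1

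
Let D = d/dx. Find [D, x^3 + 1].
3 x^{2}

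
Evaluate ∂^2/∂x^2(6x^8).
336 x^{6}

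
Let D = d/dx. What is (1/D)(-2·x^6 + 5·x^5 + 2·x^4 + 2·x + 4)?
- \frac{2 x^{7}}{7} + \frac{5 x^{6}}{6} + \frac{2 x^{5}}{5} + x^{2} + 4 x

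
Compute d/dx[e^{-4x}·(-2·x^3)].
x^{2} \left(8 x - 6\right) e^{- 4 x}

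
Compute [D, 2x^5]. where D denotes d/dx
10 x^{4}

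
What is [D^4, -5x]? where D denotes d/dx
-20D^{3}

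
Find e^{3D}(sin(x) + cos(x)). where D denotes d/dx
\sqrt{2} \sin{\left(x + \frac{\pi}{4} + 3 \right)}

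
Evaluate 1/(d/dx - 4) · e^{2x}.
- \frac{e^{2 x}}{2}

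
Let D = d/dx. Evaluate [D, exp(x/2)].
\frac{e^{\frac{x}{2}}}{2}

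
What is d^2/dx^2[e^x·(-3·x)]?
3 \left(- x - 2\right) e^{x}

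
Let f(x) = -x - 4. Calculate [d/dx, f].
-1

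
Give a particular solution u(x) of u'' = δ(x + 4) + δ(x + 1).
\frac{|x + 4|}{2} + \frac{|x + 1|}{2}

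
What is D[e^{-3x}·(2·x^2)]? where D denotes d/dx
2 x \left(2 - 3 x\right) e^{- 3 x}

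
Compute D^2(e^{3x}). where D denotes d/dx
9 e^{3 x}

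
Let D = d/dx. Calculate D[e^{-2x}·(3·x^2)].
6 x \left(1 - x\right) e^{- 2 x}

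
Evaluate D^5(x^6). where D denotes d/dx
720 x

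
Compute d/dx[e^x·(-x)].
\left(- x - 1\right) e^{x}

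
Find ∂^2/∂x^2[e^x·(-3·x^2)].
3 \left(- x^{2} - 4 x - 2\right) e^{x}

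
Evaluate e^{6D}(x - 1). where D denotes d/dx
x + 5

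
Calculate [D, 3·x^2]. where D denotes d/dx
6 x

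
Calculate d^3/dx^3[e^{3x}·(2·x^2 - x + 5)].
\left(54 x^{2} + 81 x + 144\right) e^{3 x}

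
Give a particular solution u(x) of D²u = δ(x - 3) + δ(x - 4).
\frac{|x - 3|}{2} + \frac{|x - 4|}{2}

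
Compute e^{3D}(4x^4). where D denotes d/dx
4 x^{4} + 48 x^{3} + 216 x^{2} + 432 x + 324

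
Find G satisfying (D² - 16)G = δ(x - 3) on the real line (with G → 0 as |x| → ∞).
-\frac{e^{-4|x - 3|}}{8}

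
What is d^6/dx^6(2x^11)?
665280 x^{5}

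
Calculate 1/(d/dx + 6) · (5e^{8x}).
\frac{5 e^{8 x}}{14}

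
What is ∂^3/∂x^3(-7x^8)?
- 2352 x^{5}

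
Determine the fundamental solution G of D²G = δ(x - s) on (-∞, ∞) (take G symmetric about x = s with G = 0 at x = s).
\frac{|x - s|}{2}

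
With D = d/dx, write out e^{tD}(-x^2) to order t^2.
- t^{2} - 2 t x - x^{2}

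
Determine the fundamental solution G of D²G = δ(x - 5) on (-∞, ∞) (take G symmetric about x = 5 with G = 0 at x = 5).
\frac{|x - 5|}{2}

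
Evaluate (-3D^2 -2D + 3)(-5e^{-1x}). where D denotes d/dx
- 10 e^{- x}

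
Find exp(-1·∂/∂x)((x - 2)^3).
x^{3} - 9 x^{2} + 27 x - 27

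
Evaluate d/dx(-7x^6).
- 42 x^{5}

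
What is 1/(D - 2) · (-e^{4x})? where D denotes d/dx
- \frac{e^{4 x}}{2}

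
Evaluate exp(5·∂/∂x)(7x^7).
7 x^{7} + 245 x^{6} + 3675 x^{5} + 30625 x^{4} + 153125 x^{3} + 459375 x^{2} + 765625 x + 546875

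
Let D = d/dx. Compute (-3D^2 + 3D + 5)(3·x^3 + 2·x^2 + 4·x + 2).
15 x^{3} + 37 x^{2} - 22 x + 10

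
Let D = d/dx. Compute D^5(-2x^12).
- 190080 x^{7}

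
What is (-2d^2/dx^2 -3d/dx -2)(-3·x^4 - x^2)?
6 x^{4} + 36 x^{3} + 74 x^{2} + 6 x + 4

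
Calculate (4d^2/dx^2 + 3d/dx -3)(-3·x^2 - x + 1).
9 x^{2} - 15 x - 30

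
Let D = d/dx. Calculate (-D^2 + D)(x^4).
4 x^{2} \left(x - 3\right)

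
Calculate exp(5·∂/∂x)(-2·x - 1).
- 2 x - 11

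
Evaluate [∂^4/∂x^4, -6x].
-24\frac{d^{3}}{dx^{3}}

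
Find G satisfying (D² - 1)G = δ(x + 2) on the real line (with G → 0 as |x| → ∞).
-\frac{e^{-|x + 2|}}{2}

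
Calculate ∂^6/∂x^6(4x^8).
80640 x^{2}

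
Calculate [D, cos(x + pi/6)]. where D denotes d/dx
- \sin{\left(x + \frac{\pi}{6} \right)}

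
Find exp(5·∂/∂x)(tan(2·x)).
\tan{\left(2 x + 10 \right)}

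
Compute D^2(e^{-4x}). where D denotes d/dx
16 e^{- 4 x}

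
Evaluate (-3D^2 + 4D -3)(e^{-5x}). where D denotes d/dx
- 98 e^{- 5 x}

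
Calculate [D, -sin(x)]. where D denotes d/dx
- \cos{\left(x \right)}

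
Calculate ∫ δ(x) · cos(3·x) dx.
1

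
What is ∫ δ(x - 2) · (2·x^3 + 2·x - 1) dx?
19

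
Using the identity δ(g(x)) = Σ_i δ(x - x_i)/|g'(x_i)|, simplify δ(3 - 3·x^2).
\frac{\delta(x - 1) + \delta(x + 1)}{6}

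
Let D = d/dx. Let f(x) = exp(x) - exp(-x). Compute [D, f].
2 \cosh{\left(x \right)}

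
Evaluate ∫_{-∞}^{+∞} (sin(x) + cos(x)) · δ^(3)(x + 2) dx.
\cos{\left(2 \right)} + \sin{\left(2 \right)}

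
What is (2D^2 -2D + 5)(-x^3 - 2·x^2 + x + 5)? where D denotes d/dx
- 5 x^{3} - 4 x^{2} + x + 15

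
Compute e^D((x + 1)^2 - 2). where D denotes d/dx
x^{2} + 4 x + 2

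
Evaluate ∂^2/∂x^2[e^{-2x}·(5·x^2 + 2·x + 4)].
2 \left(10 x^{2} - 16 x + 9\right) e^{- 2 x}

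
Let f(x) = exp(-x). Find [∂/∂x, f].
- e^{- x}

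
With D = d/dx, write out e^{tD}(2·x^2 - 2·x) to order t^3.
2 t^{2} + 2 t \left(2 x - 1\right) + 2 x^{2} - 2 x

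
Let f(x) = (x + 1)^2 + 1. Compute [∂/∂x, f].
2 x + 2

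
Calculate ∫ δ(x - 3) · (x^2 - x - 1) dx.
5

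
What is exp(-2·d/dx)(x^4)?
x^{4} - 8 x^{3} + 24 x^{2} - 32 x + 16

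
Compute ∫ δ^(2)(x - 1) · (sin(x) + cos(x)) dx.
- \sin{\left(1 \right)} - \cos{\left(1 \right)}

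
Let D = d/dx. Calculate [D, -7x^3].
- 21 x^{2}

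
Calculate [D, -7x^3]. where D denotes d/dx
- 21 x^{2}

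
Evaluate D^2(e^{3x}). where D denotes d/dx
9 e^{3 x}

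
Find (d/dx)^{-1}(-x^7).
- \frac{x^{8}}{8}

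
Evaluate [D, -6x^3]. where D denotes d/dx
- 18 x^{2}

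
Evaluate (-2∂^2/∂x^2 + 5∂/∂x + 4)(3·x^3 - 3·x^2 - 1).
12 x^{3} + 33 x^{2} - 66 x + 8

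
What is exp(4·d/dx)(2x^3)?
2 x^{3} + 24 x^{2} + 96 x + 128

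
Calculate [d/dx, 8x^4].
32 x^{3}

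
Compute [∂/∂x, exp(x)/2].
\frac{e^{x}}{2}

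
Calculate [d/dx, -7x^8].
- 56 x^{7}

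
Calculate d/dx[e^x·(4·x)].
4 \left(x + 1\right) e^{x}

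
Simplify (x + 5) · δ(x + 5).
0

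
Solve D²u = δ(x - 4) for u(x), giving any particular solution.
\frac{|x - 4|}{2}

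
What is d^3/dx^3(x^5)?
60 x^{2}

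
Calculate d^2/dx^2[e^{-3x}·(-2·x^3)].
6 x \left(- 3 x^{2} + 6 x - 2\right) e^{- 3 x}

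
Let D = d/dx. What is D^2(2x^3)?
12 x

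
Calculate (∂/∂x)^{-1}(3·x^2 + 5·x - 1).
x^{3} + \frac{5 x^{2}}{2} - x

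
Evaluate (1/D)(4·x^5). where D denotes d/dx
\frac{2 x^{6}}{3}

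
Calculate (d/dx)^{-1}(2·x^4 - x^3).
\frac{2 x^{5}}{5} - \frac{x^{4}}{4}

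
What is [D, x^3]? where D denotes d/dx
3 x^{2}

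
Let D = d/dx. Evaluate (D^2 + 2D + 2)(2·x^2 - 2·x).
4 x \left(x + 1\right)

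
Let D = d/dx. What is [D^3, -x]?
-3D^{2}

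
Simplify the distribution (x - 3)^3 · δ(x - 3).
0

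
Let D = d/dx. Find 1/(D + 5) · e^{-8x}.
- \frac{e^{- 8 x}}{3}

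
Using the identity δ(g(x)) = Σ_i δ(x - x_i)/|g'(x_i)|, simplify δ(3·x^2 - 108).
\frac{\delta(x - 6) + \delta(x + 6)}{36}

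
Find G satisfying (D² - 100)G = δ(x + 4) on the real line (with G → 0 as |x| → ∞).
-\frac{e^{-10|x + 4|}}{20}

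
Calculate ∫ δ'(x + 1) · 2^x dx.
- \frac{\log{\left(2 \right)}}{2}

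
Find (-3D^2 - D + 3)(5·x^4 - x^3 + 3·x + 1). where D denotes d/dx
x \left(15 x^{3} - 23 x^{2} - 177 x + 27\right)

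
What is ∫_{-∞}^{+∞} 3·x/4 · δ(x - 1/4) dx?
\frac{3}{16}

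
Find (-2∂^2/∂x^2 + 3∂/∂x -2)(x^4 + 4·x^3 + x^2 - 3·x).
- 2 x^{4} + 4 x^{3} + 10 x^{2} - 36 x - 13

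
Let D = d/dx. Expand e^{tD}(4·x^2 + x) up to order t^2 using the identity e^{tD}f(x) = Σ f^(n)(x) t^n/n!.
4 t^{2} + t \left(8 x + 1\right) + 4 x^{2} + x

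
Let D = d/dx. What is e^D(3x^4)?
3 x^{4} + 12 x^{3} + 18 x^{2} + 12 x + 3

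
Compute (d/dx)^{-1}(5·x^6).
\frac{5 x^{7}}{7}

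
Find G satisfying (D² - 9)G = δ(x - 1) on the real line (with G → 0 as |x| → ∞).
-\frac{e^{-3|x - 1|}}{6}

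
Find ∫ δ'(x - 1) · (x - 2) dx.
-1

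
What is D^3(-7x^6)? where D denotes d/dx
- 840 x^{3}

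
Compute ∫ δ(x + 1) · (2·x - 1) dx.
-3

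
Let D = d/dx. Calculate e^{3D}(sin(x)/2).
\frac{\sin{\left(x + 3 \right)}}{2}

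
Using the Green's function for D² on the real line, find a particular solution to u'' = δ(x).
\frac{|x|}{2}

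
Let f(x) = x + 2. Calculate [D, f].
1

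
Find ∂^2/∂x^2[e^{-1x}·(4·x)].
4 \left(x - 2\right) e^{- x}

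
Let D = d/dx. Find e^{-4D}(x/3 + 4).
\frac{x}{3} + \frac{8}{3}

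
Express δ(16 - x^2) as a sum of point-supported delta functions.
\frac{\delta(x - 4) + \delta(x + 4)}{8}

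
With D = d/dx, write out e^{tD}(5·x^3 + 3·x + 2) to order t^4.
5 t^{3} + 15 t^{2} x + 3 t \left(5 x^{2} + 1\right) + 5 x^{3} + 3 x + 2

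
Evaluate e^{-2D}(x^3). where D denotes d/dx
x^{3} - 6 x^{2} + 12 x - 8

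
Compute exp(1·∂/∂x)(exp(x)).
e^{x + 1}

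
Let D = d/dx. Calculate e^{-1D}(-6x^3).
- 6 x^{3} + 18 x^{2} - 18 x + 6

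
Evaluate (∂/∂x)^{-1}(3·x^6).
\frac{3 x^{7}}{7}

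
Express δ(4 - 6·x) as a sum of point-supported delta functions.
\frac{\delta(x - 2/3)}{6}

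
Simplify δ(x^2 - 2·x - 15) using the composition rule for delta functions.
\frac{\delta(x - 5) + \delta(x + 3)}{8}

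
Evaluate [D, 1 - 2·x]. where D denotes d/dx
-2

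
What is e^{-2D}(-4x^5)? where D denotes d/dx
- 4 x^{5} + 40 x^{4} - 160 x^{3} + 320 x^{2} - 320 x + 128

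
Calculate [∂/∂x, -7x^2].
- 14 x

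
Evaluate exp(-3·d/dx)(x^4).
x^{4} - 12 x^{3} + 54 x^{2} - 108 x + 81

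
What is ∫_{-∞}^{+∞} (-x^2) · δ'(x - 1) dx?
2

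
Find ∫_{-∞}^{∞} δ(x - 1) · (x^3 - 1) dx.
0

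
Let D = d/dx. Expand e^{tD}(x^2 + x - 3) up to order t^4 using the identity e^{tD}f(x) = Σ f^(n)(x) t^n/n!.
t^{2} + t \left(2 x + 1\right) + x^{2} + x - 3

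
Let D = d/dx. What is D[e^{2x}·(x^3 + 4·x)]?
\left(3 x^{2} + 2 x \left(x^{2} + 4\right) + 4\right) e^{2 x}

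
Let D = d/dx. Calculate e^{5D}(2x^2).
2 x^{2} + 20 x + 50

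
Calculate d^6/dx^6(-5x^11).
- 1663200 x^{5}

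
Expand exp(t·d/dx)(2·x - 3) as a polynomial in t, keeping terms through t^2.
2 t + 2 x - 3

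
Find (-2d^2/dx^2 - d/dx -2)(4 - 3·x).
6 x - 5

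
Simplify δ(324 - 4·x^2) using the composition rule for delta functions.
\frac{\delta(x - 9) + \delta(x + 9)}{72}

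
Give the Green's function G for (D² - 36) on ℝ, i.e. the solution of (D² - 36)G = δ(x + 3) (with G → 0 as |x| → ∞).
-\frac{e^{-6|x + 3|}}{12}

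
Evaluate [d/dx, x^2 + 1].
2 x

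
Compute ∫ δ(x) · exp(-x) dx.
1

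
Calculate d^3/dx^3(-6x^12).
- 7920 x^{9}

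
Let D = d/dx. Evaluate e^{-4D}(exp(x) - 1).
e^{x - 4} - 1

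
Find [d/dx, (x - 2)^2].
2 x - 4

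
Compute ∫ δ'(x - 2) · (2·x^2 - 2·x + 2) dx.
-6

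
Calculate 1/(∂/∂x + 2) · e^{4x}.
\frac{e^{4 x}}{6}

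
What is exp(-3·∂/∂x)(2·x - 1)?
2 x - 7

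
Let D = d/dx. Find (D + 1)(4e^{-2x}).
- 4 e^{- 2 x}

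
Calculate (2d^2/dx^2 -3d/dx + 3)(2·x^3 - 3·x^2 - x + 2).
6 x^{3} - 27 x^{2} + 39 x - 3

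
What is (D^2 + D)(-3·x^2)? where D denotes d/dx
- 6 x - 6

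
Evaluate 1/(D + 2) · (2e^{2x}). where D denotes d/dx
\frac{e^{2 x}}{2}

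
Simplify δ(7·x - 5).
\frac{\delta(x - 5/7)}{7}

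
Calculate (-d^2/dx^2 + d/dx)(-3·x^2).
6 - 6 x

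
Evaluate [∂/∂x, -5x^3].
- 15 x^{2}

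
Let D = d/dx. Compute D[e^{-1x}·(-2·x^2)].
2 x \left(x - 2\right) e^{- x}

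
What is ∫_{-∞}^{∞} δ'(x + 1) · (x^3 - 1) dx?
-3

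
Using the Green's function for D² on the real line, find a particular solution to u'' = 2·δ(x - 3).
|x - 3|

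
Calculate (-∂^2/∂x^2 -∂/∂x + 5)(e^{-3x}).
- e^{- 3 x}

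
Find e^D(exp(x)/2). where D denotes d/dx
\frac{e^{x + 1}}{2}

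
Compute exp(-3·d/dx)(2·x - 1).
2 x - 7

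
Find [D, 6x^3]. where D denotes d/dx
18 x^{2}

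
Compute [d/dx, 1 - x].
-1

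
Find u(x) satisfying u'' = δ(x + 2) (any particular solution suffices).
\frac{|x + 2|}{2}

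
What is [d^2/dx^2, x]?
2\frac{d}{dx}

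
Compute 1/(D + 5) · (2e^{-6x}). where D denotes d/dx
- 2 e^{- 6 x}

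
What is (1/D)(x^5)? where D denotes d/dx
\frac{x^{6}}{6}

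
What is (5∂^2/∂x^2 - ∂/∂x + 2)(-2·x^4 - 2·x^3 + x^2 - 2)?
- 4 x^{4} + 4 x^{3} - 112 x^{2} - 62 x + 6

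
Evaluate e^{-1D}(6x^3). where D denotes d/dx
6 x^{3} - 18 x^{2} + 18 x - 6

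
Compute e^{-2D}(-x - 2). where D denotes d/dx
- x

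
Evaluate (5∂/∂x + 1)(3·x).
3 x + 15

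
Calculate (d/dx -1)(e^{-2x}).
- 3 e^{- 2 x}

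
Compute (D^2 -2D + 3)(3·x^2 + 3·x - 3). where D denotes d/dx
9 x^{2} - 3 x - 9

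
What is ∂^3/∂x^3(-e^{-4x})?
64 e^{- 4 x}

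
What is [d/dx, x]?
1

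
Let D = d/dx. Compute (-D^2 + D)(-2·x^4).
8 x^{2} \left(3 - x\right)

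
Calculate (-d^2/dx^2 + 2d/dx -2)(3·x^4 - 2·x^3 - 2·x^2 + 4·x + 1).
- 6 x^{4} + 28 x^{3} - 44 x^{2} - 4 x + 10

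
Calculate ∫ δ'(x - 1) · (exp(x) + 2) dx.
- e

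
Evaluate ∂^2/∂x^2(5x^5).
100 x^{3}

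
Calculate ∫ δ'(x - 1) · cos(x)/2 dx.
\frac{\sin{\left(1 \right)}}{2}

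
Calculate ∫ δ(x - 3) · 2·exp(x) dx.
2 e^{3}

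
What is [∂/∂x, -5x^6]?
- 30 x^{5}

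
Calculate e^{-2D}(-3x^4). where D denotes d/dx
- 3 x^{4} + 24 x^{3} - 72 x^{2} + 96 x - 48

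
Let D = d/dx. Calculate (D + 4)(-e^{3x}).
- 7 e^{3 x}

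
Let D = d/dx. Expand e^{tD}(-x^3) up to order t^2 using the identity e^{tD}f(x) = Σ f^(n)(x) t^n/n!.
x \left(- 3 t^{2} - 3 t x - x^{2}\right)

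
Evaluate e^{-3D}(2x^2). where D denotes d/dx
2 x^{2} - 12 x + 18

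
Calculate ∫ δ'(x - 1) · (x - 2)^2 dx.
2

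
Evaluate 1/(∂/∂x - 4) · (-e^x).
\frac{e^{x}}{3}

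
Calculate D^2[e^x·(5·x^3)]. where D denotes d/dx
5 x \left(x^{2} + 6 x + 6\right) e^{x}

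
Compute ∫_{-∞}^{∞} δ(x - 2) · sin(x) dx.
\sin{\left(2 \right)}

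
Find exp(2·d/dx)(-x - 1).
- x - 3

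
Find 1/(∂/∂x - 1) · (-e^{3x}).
- \frac{e^{3 x}}{2}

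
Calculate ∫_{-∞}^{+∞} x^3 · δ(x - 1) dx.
1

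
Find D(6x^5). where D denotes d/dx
30 x^{4}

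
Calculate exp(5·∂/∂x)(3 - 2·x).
- 2 x - 7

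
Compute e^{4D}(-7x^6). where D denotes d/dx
- 7 x^{6} - 168 x^{5} - 1680 x^{4} - 8960 x^{3} - 26880 x^{2} - 43008 x - 28672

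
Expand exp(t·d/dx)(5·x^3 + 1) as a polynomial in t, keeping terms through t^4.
5 t^{3} + 15 t^{2} x + 15 t x^{2} + 5 x^{3} + 1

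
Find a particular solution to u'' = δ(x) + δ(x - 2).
\frac{|x|}{2} + \frac{|x - 2|}{2}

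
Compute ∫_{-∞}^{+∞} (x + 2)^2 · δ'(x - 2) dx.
-8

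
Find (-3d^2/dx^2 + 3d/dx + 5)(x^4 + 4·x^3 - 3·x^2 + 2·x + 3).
5 x^{4} + 32 x^{3} - 15 x^{2} - 80 x + 39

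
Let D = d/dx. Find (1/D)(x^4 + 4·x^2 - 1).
\frac{x^{5}}{5} + \frac{4 x^{3}}{3} - x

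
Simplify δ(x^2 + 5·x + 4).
\frac{\delta(x + 4) + \delta(x + 1)}{3}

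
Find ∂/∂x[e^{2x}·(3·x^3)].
x^{2} \left(6 x + 9\right) e^{2 x}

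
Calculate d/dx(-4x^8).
- 32 x^{7}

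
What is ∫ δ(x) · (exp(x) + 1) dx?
2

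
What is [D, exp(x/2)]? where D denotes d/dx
\frac{e^{\frac{x}{2}}}{2}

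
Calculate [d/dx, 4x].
4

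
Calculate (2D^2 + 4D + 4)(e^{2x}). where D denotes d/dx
20 e^{2 x}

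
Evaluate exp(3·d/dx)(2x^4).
2 x^{4} + 24 x^{3} + 108 x^{2} + 216 x + 162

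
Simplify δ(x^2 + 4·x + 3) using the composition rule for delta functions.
\frac{\delta(x + 1) + \delta(x + 3)}{2}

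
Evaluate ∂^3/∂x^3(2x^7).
420 x^{4}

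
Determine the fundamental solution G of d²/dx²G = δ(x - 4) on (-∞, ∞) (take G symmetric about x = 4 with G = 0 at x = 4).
\frac{|x - 4|}{2}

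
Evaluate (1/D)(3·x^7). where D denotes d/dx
\frac{3 x^{8}}{8}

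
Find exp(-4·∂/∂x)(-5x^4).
- 5 x^{4} + 80 x^{3} - 480 x^{2} + 1280 x - 1280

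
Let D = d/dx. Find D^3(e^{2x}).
8 e^{2 x}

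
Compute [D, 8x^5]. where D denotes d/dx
40 x^{4}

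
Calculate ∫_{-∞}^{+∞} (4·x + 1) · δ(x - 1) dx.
5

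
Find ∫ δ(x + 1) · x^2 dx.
1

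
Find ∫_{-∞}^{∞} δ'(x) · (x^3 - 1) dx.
0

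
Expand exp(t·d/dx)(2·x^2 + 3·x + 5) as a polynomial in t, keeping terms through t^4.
2 t^{2} + t \left(4 x + 3\right) + 2 x^{2} + 3 x + 5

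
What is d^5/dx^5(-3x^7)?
- 7560 x^{2}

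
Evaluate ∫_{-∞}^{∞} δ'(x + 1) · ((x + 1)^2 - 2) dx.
0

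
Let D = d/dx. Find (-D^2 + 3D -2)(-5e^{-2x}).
60 e^{- 2 x}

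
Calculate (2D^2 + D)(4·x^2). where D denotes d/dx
8 x + 16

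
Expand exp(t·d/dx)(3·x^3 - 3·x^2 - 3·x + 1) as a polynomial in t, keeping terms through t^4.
3 t^{3} + t^{2} \left(9 x - 3\right) - 3 t \left(- 3 x^{2} + 2 x + 1\right) + 3 x^{3} - 3 x^{2} - 3 x + 1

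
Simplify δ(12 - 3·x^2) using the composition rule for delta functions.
\frac{\delta(x - 2) + \delta(x + 2)}{12}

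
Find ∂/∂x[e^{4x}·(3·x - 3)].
\left(12 x - 9\right) e^{4 x}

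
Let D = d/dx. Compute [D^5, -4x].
-20D^{4}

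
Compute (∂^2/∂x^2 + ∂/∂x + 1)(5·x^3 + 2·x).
5 x^{3} + 15 x^{2} + 32 x + 2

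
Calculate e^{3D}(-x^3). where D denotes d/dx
- x^{3} - 9 x^{2} - 27 x - 27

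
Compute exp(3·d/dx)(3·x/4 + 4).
\frac{3 x}{4} + \frac{25}{4}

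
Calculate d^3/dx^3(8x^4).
192 x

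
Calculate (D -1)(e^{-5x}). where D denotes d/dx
- 6 e^{- 5 x}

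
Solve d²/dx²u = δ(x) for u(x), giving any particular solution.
\frac{|x|}{2}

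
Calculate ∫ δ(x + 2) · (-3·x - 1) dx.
5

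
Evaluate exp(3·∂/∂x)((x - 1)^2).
x^{2} + 4 x + 4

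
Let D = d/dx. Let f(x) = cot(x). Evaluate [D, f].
- \frac{1}{\sin^{2}{\left(x \right)}}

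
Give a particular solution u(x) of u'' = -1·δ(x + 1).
-\frac{|x + 1|}{2}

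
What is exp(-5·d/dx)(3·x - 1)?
3 x - 16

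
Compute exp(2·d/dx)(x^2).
x^{2} + 4 x + 4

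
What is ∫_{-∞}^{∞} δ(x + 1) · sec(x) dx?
\sec{\left(1 \right)}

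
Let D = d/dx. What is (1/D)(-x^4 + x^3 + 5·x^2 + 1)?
- \frac{x^{5}}{5} + \frac{x^{4}}{4} + \frac{5 x^{3}}{3} + x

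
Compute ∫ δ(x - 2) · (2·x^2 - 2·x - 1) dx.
3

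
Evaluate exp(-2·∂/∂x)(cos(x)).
\cos{\left(x - 2 \right)}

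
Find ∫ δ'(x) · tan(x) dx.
-1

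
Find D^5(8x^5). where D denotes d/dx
960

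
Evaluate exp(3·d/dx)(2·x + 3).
2 x + 9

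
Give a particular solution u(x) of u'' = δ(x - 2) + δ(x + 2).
\frac{|x - 2|}{2} + \frac{|x + 2|}{2}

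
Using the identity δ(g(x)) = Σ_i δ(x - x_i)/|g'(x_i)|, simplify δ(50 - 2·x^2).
\frac{\delta(x - 5) + \delta(x + 5)}{20}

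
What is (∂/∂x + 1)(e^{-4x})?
- 3 e^{- 4 x}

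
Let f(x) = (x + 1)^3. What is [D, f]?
3 \left(x + 1\right)^{2}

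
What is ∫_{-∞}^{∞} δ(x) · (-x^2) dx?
0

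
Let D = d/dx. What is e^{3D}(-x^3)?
- x^{3} - 9 x^{2} - 27 x - 27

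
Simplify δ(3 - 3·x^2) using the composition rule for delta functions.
\frac{\delta(x - 1) + \delta(x + 1)}{6}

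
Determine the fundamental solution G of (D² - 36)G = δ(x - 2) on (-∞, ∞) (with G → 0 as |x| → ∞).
-\frac{e^{-6|x - 2|}}{12}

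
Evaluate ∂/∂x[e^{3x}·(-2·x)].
\left(- 6 x - 2\right) e^{3 x}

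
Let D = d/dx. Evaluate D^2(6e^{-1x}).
6 e^{- x}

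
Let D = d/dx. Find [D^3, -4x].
-12D^{2}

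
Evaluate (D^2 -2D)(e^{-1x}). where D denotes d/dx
3 e^{- x}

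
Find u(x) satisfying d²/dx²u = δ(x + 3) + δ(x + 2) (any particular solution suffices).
\frac{|x + 3|}{2} + \frac{|x + 2|}{2}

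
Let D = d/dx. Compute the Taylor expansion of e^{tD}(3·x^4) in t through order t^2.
3 x^{2} \left(6 t^{2} + 4 t x + x^{2}\right)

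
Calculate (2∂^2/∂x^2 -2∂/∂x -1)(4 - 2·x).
2 x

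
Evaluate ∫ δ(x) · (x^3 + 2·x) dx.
0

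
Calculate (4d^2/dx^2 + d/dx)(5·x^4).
20 x^{2} \left(x + 12\right)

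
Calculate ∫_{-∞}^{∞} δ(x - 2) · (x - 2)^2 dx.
0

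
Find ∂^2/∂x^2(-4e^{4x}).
- 64 e^{4 x}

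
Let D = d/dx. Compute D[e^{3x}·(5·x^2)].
5 x \left(3 x + 2\right) e^{3 x}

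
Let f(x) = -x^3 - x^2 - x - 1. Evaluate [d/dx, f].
- 3 x^{2} - 2 x - 1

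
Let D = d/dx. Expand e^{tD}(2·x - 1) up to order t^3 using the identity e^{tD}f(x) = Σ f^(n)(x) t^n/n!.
2 t + 2 x - 1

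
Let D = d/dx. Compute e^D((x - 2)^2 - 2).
x^{2} - 2 x - 1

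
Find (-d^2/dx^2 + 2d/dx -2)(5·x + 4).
2 - 10 x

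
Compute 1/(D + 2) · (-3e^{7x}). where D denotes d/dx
- \frac{e^{7 x}}{3}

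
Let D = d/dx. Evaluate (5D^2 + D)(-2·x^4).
8 x^{2} \left(- x - 15\right)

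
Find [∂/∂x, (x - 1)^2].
2 x - 2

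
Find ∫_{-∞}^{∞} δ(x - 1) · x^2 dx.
1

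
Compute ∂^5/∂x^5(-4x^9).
- 60480 x^{4}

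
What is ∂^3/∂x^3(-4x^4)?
- 96 x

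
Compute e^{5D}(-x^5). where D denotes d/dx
- x^{5} - 25 x^{4} - 250 x^{3} - 1250 x^{2} - 3125 x - 3125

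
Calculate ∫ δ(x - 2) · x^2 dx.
4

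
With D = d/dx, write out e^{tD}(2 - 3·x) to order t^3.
- 3 t - 3 x + 2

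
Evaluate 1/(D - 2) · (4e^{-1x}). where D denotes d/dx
- \frac{4 e^{- x}}{3}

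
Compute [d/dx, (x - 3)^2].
2 x - 6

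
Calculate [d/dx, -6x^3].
- 18 x^{2}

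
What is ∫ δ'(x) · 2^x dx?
- \log{\left(2 \right)}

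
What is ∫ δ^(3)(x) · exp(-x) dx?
1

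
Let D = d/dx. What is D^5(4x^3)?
0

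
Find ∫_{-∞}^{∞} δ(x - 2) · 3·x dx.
6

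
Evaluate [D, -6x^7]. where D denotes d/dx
- 42 x^{6}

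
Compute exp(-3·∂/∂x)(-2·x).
6 - 2 x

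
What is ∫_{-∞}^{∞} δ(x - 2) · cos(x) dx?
\cos{\left(2 \right)}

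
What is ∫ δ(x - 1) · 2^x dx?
2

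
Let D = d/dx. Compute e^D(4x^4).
4 x^{4} + 16 x^{3} + 24 x^{2} + 16 x + 4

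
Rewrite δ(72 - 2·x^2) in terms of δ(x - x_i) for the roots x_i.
\frac{\delta(x - 6) + \delta(x + 6)}{24}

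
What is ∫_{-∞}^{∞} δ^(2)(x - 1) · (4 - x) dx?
0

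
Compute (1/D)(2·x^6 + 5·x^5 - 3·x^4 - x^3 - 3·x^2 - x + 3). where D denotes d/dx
\frac{2 x^{7}}{7} + \frac{5 x^{6}}{6} - \frac{3 x^{5}}{5} - \frac{x^{4}}{4} - x^{3} - \frac{x^{2}}{2} + 3 x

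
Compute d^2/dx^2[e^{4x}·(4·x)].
\left(64 x + 32\right) e^{4 x}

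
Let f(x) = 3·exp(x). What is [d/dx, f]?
3 e^{x}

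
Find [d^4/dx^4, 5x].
20\frac{d^{3}}{dx^{3}}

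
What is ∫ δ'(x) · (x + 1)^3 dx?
-3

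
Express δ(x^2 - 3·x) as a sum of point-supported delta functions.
\frac{\delta(x - 3) + \delta(x)}{3}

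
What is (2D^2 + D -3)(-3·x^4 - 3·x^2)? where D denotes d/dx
9 x^{4} - 12 x^{3} - 63 x^{2} - 6 x - 12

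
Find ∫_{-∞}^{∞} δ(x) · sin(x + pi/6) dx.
\frac{1}{2}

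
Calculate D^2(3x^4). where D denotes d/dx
36 x^{2}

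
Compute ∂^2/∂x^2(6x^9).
432 x^{7}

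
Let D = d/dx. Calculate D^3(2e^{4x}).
128 e^{4 x}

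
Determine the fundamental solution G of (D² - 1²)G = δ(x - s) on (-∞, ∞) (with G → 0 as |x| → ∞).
-\frac{e^{-|x-s|}}{2}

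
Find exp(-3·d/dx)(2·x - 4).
2 x - 10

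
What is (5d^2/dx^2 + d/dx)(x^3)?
3 x \left(x + 10\right)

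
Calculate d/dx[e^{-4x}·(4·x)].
4 \left(1 - 4 x\right) e^{- 4 x}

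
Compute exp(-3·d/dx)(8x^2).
8 x^{2} - 48 x + 72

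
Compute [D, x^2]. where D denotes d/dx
2 x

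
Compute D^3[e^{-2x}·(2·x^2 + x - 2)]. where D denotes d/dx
4 \left(- 4 x^{2} + 10 x + 1\right) e^{- 2 x}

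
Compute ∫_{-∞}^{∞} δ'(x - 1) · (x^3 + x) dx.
-4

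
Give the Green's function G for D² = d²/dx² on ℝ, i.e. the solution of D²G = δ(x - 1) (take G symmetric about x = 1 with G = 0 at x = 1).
\frac{|x - 1|}{2}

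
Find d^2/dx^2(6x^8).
336 x^{6}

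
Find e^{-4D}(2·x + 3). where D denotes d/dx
2 x - 5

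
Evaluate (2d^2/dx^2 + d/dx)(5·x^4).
20 x^{2} \left(x + 6\right)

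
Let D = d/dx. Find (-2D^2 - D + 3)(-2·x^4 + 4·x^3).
2 x \left(- 3 x^{3} + 10 x^{2} + 18 x - 24\right)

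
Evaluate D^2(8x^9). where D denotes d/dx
576 x^{7}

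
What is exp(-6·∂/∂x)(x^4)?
x^{4} - 24 x^{3} + 216 x^{2} - 864 x + 1296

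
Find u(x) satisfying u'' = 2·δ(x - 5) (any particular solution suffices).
|x - 5|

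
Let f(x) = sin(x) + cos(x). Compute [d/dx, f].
- \sin{\left(x \right)} + \cos{\left(x \right)}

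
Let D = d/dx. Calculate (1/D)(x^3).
\frac{x^{4}}{4}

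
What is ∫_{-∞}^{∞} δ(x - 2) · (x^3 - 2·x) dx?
4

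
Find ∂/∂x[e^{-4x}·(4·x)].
4 \left(1 - 4 x\right) e^{- 4 x}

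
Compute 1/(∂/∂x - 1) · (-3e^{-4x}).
\frac{3 e^{- 4 x}}{5}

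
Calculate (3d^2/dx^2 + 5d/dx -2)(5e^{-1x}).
- 20 e^{- x}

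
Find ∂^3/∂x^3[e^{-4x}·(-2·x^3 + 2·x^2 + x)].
4 \left(32 x^{3} - 104 x^{2} + 68 x - 3\right) e^{- 4 x}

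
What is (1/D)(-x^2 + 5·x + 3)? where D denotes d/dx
- \frac{x^{3}}{3} + \frac{5 x^{2}}{2} + 3 x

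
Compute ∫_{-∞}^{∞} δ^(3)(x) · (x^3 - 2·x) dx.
-6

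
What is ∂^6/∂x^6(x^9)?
60480 x^{3}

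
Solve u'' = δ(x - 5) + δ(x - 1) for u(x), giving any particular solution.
\frac{|x - 5|}{2} + \frac{|x - 1|}{2}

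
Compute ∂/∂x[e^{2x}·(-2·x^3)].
x^{2} \left(- 4 x - 6\right) e^{2 x}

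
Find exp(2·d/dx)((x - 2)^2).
x^{2}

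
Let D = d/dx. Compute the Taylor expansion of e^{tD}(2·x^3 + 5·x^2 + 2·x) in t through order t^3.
2 t^{3} + t^{2} \left(6 x + 5\right) + 2 t \left(3 x^{2} + 5 x + 1\right) + 2 x^{3} + 5 x^{2} + 2 x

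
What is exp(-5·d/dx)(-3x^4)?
- 3 x^{4} + 60 x^{3} - 450 x^{2} + 1500 x - 1875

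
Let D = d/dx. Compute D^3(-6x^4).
- 144 x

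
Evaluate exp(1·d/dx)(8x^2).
8 x^{2} + 16 x + 8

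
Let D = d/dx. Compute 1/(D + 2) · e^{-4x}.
- \frac{e^{- 4 x}}{2}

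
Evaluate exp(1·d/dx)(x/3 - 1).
\frac{x}{3} - \frac{2}{3}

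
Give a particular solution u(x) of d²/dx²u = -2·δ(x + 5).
-|x + 5|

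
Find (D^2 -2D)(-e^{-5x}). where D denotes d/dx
- 35 e^{- 5 x}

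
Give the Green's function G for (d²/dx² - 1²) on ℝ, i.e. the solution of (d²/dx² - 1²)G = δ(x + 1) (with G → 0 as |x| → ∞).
-\frac{e^{-|x + 1|}}{2}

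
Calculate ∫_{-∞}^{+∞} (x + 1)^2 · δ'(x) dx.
-2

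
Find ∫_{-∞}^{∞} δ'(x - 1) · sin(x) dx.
- \cos{\left(1 \right)}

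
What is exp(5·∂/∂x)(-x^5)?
- x^{5} - 25 x^{4} - 250 x^{3} - 1250 x^{2} - 3125 x - 3125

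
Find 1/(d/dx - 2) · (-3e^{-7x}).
\frac{e^{- 7 x}}{3}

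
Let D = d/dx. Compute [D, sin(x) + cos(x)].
- \sin{\left(x \right)} + \cos{\left(x \right)}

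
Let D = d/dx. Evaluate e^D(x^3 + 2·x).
x^{3} + 3 x^{2} + 5 x + 3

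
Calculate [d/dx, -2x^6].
- 12 x^{5}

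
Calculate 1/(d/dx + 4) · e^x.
\frac{e^{x}}{5}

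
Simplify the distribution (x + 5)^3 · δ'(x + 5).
0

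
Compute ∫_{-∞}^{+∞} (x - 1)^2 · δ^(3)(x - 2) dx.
0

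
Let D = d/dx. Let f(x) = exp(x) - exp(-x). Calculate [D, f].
2 \cosh{\left(x \right)}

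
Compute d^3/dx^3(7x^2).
0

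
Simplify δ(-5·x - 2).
\frac{\delta(x + 2/5)}{5}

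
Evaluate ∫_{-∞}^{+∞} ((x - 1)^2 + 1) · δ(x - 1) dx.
1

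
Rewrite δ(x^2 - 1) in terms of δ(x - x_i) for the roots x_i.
\frac{\delta(x + 1) + \delta(x - 1)}{2}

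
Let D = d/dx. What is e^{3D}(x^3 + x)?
x^{3} + 9 x^{2} + 28 x + 30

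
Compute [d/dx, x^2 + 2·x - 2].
2 x + 2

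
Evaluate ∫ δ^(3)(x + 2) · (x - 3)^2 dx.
0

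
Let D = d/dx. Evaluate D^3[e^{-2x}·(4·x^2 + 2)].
32 \left(- x^{2} + 3 x - 2\right) e^{- 2 x}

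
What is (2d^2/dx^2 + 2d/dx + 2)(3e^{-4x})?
78 e^{- 4 x}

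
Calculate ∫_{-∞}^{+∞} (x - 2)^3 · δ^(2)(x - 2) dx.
0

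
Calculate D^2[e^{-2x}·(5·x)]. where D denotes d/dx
20 \left(x - 1\right) e^{- 2 x}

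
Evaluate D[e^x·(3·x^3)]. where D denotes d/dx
3 x^{2} \left(x + 3\right) e^{x}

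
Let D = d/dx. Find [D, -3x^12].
- 36 x^{11}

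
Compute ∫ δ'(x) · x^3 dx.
0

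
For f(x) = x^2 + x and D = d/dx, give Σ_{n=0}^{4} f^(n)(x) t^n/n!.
t^{2} + t \left(2 x + 1\right) + x^{2} + x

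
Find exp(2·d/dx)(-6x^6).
- 6 x^{6} - 72 x^{5} - 360 x^{4} - 960 x^{3} - 1440 x^{2} - 1152 x - 384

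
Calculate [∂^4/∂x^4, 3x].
12\frac{d^{3}}{dx^{3}}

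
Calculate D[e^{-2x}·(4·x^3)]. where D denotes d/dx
x^{2} \left(12 - 8 x\right) e^{- 2 x}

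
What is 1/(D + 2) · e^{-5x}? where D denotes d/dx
- \frac{e^{- 5 x}}{3}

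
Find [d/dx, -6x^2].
- 12 x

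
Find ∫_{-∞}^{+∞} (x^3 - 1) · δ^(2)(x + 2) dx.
-12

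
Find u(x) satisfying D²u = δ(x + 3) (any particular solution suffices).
\frac{|x + 3|}{2}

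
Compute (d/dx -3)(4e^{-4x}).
- 28 e^{- 4 x}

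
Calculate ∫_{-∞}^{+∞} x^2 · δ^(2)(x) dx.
2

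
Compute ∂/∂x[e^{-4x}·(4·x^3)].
x^{2} \left(12 - 16 x\right) e^{- 4 x}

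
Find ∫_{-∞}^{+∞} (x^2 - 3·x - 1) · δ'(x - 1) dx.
1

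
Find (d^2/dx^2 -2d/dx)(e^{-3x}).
15 e^{- 3 x}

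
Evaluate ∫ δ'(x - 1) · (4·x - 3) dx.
-4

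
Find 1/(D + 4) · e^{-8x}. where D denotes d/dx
- \frac{e^{- 8 x}}{4}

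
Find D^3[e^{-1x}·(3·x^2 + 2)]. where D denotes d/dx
\left(- 3 x^{2} + 18 x - 20\right) e^{- x}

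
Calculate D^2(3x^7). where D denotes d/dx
126 x^{5}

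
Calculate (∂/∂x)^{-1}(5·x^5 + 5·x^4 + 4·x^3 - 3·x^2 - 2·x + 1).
\frac{5 x^{6}}{6} + x^{5} + x^{4} - x^{3} - x^{2} + x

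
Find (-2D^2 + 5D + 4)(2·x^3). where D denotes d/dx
2 x \left(4 x^{2} + 15 x - 12\right)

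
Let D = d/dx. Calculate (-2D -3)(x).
- 3 x - 2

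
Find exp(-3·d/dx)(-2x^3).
- 2 x^{3} + 18 x^{2} - 54 x + 54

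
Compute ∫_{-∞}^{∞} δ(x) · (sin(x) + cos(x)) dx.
1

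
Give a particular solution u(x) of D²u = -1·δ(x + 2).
-\frac{|x + 2|}{2}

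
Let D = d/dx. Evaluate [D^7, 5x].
35D^{6}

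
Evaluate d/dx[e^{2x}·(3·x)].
\left(6 x + 3\right) e^{2 x}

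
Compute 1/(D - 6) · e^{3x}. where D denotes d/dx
- \frac{e^{3 x}}{3}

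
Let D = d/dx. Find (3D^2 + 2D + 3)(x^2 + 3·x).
3 x^{2} + 13 x + 12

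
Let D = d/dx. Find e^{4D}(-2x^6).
- 2 x^{6} - 48 x^{5} - 480 x^{4} - 2560 x^{3} - 7680 x^{2} - 12288 x - 8192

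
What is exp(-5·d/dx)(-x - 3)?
2 - x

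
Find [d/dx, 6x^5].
30 x^{4}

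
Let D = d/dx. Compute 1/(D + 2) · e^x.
\frac{e^{x}}{3}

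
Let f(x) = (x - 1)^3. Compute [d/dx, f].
3 \left(x - 1\right)^{2}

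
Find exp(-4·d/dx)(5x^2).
5 x^{2} - 40 x + 80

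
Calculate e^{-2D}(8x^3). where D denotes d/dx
8 x^{3} - 48 x^{2} + 96 x - 64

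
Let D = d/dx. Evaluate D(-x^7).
- 7 x^{6}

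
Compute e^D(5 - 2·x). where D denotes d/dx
3 - 2 x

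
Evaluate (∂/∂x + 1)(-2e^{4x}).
- 10 e^{4 x}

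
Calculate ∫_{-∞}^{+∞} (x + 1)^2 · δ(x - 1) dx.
4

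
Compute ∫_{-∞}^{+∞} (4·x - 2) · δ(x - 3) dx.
10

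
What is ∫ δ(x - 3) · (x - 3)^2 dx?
0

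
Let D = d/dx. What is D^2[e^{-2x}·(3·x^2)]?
6 \left(2 x^{2} - 4 x + 1\right) e^{- 2 x}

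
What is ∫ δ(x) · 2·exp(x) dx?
2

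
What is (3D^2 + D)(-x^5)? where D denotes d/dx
5 x^{3} \left(- x - 12\right)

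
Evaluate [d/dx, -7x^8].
- 56 x^{7}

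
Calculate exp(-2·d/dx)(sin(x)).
\sin{\left(x - 2 \right)}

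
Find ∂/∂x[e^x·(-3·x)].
3 \left(- x - 1\right) e^{x}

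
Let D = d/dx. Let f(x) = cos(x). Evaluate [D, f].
- \sin{\left(x \right)}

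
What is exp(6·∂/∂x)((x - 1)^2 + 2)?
x^{2} + 10 x + 27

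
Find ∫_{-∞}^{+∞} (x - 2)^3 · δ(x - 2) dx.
0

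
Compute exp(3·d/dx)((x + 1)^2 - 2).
x^{2} + 8 x + 14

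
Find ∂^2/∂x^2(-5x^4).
- 60 x^{2}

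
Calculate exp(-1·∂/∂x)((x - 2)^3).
x^{3} - 9 x^{2} + 27 x - 27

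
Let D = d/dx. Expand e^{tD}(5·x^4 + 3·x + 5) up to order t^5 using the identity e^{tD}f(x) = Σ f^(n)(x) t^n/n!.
5 t^{4} + 20 t^{3} x + 30 t^{2} x^{2} + t \left(20 x^{3} + 3\right) + 5 x^{4} + 3 x + 5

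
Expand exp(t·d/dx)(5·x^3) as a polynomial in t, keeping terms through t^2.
5 x \left(3 t^{2} + 3 t x + x^{2}\right)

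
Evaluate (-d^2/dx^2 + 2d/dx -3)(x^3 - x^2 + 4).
- 3 x^{3} + 9 x^{2} - 10 x - 10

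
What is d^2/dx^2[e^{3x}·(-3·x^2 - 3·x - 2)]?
\left(- 27 x^{2} - 63 x - 42\right) e^{3 x}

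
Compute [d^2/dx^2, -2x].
-4\frac{d}{dx}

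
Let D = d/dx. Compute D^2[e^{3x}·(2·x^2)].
\left(18 x^{2} + 24 x + 4\right) e^{3 x}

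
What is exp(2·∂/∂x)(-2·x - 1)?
- 2 x - 5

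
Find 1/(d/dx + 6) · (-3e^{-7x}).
3 e^{- 7 x}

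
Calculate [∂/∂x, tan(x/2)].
\frac{1}{\cos{\left(x \right)} + 1}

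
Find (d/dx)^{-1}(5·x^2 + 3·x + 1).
\frac{5 x^{3}}{3} + \frac{3 x^{2}}{2} + x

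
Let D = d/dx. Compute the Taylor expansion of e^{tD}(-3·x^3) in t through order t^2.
3 x \left(- 3 t^{2} - 3 t x - x^{2}\right)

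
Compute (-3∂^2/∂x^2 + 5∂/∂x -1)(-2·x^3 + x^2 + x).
2 x^{3} - 31 x^{2} + 45 x - 1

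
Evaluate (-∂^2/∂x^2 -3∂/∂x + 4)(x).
4 x - 3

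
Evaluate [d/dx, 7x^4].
28 x^{3}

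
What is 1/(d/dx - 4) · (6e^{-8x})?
- \frac{e^{- 8 x}}{2}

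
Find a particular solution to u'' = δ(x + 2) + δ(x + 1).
\frac{|x + 2|}{2} + \frac{|x + 1|}{2}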